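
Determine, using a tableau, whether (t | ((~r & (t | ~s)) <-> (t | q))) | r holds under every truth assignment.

Not valid

Assume the negation and expand:
Initial set: {~((t | ((~r & (t | ~s)) <-> (t | q))) | r)}.
~((t | ((~r & (t | ~s)) <-> (t | q))) | r): α-rule — add ~(t | ((~r & (t | ~s)) <-> (t | q))), ~r.
~(t | ((~r & (t | ~s)) <-> (t | q))): α-rule — add ~t, ~((~r & (t | ~s)) <-> (t | q)).
~((~r & (t | ~s)) <-> (t | q)): β-rule — branch into (~r & (t | ~s)), ~(t | q)  //  ~(~r & (t | ~s)), (t | q).
  branch 1 (add (~r & (t | ~s)), ~(t | q)):
    (~r & (t | ~s)): α-rule — add ~r, (t | ~s).
    ~(t | q): α-rule — add ~t, ~q.
    (t | ~s): β-rule — branch into t  //  ~s.
      branch 1.1 (add t):
        × closes — contains both t and ~t.
      branch 1.2 (add ~s):
        ○ open, literals {q=0, r=0, s=0, t=0}.
  branch 2 (add ~(~r & (t | ~s)), (t | q)):
    ~(~r & (t | ~s)): β-rule — branch into ~~r  //  ~(t | ~s).
      branch 2.1 (add ~~r):
        × closes — contains both r and ~r.
      branch 2.2 (add ~(t | ~s)):
        ~(t | ~s): α-rule — add ~t, ~~s.
        (t | q): β-rule — branch into t  //  q.
          branch 2.2.1 (add t):
            × closes — contains both t and ~t.
          branch 2.2.2 (add q):
            ○ open, literals {q=1, r=0, s=1, t=0}.
3 branches closed, 2 open.
An open branch gives a countermodel: q=0, r=0, s=0, t=0 (unmentioned atoms arbitrary); under it the original formula is false.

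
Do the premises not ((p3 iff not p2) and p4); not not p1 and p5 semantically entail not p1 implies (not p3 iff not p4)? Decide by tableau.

Initial set: {T not ((p3 iff not p2) and p4); T (not not p1 and p5); F (not p1 implies (not p3 iff not p4))}.
T (not not p1 and p5): α-rule — add T not not p1, T p5.
F (not p1 implies (not p3 iff not p4)): α-rule — add T not p1, F (not p3 iff not p4).
T not not p1: drop double negation, giving T p1.
× closes — contains both p1 and not p1.
All 1 branch closes.
Every branch closed, so the premises entail the conclusion.

Yes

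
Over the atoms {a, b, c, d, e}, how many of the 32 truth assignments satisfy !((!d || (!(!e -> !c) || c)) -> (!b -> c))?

4

Initial set: {!((!d || (!(!e -> !c) || c)) -> (!b -> c))}.
!((!d || (!(!e -> !c) || c)) -> (!b -> c)): α-rule — add (!d || (!(!e -> !c) || c)), !(!b -> c).
!(!b -> c): α-rule — add !b, !c.
(!d || (!(!e -> !c) || c)): β-rule — branch into !d  //  (!(!e -> !c) || c).
  branch 1 (add !d):
    ○ open, literals {b=F, c=F, d=F}.
  branch 2 (add (!(!e -> !c) || c)):
    (!(!e -> !c) || c): β-rule — branch into !(!e -> !c)  //  c.
      branch 2.1 (add !(!e -> !c)):
        !(!e -> !c): α-rule — add !e, !!c.
        × closes — contains both c and !c.
      branch 2.2 (add c):
        × closes — contains both c and !c.
2 branches closed, 1 open.
Each open branch fixes some atoms; the unmentioned ones are free. Counting distinct full assignments: branch {b=F, c=F, d=F} (a, e) contributes 4 new. Total: 4.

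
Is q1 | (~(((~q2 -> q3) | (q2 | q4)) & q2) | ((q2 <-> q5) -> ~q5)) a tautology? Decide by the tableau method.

Not valid

Assume the negation and expand:
Initial set: {F (q1 | (~(((~q2 -> q3) | (q2 | q4)) & q2) | ((q2 <-> q5) -> ~q5)))}.
F (q1 | (~(((~q2 -> q3) | (q2 | q4)) & q2) | ((q2 <-> q5) -> ~q5))): α-rule — add F q1, F (~(((~q2 -> q3) | (q2 | q4)) & q2) | ((q2 <-> q5) -> ~q5)).
F (~(((~q2 -> q3) | (q2 | q4)) & q2) | ((q2 <-> q5) -> ~q5)): α-rule — add F ~(((~q2 -> q3) | (q2 | q4)) & q2), F ((q2 <-> q5) -> ~q5).
F ~(((~q2 -> q3) | (q2 | q4)) & q2): α-rule — add T ((~q2 -> q3) | (q2 | q4)), T q2.
F ((q2 <-> q5) -> ~q5): α-rule — add T (q2 <-> q5), F ~q5.
T ((~q2 -> q3) | (q2 | q4)): β-rule — branch into T (~q2 -> q3)  //  T (q2 | q4).
  branch 1 (add T (~q2 -> q3)):
    T (q2 <-> q5): β-rule — branch into T q2, T q5  //  F q2, F q5.
      branch 1.1 (add T q2, T q5):
        T (~q2 -> q3): β-rule — branch into F ~q2  //  T q3.
          branch 1.1.1 (add F ~q2):
            ○ open, literals {q1=0, q2=1, q5=1}.
          branch 1.1.2 (add T q3):
            ○ open, literals {q1=0, q2=1, q3=1, q5=1}.
      branch 1.2 (add F q2, F q5):
        × closes — contains both q2 and ~q2.
  branch 2 (add T (q2 | q4)):
    T (q2 <-> q5): β-rule — branch into T q2, T q5  //  F q2, F q5.
      branch 2.1 (add T q2, T q5):
        T (q2 | q4): β-rule — branch into T q2  //  T q4.
          branch 2.1.1 (add T q2):
            ○ open, literals {q1=0, q2=1, q5=1}.
          branch 2.1.2 (add T q4):
            ○ open, literals {q1=0, q2=1, q4=1, q5=1}.
      branch 2.2 (add F q2, F q5):
        × closes — contains both q2 and ~q2.
2 branches closed, 4 open.
An open branch gives a countermodel: q1=0, q2=1, q5=1 (unmentioned atoms arbitrary); under it the original formula is false.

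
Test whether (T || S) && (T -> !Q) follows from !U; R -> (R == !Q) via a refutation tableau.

Initial set: {!U; (R -> (R == !Q)); !((T || S) && (T -> !Q))}.
(R -> (R == !Q)): β-rule — branch into !R  //  (R == !Q).
  branch 1 (add !R):
    !((T || S) && (T -> !Q)): β-rule — branch into !(T || S)  //  !(T -> !Q).
      branch 1.1 (add !(T || S)):
        !(T || S): α-rule — add !T, !S.
        ○ open, literals {R=false, S=false, T=false, U=false}.
      branch 1.2 (add !(T -> !Q)):
        !(T -> !Q): α-rule — add T, !!Q.
        ○ open, literals {Q=true, R=false, T=true, U=false}.
  branch 2 (add (R == !Q)):
    !((T || S) && (T -> !Q)): β-rule — branch into !(T || S)  //  !(T -> !Q).
      branch 2.1 (add !(T || S)):
        !(T || S): α-rule — add !T, !S.
        (R == !Q): β-rule — branch into R, !Q  //  !R, !!Q.
          branch 2.1.1 (add R, !Q):
            ○ open, literals {Q=false, R=true, S=false, T=false, U=false}.
          branch 2.1.2 (add !R, !!Q):
            ○ open, literals {Q=true, R=false, S=false, T=false, U=false}.
      branch 2.2 (add !(T -> !Q)):
        !(T -> !Q): α-rule — add T, !!Q.
        (R == !Q): β-rule — branch into R, !Q  //  !R, !!Q.
          branch 2.2.1 (add R, !Q):
            × closes — contains both Q and !Q.
          branch 2.2.2 (add !R, !!Q):
            ○ open, literals {Q=true, R=false, T=true, U=false}.
1 branch closed, 5 open.
An open branch gives a countermodel: R=false, S=false, T=false, U=false (unmentioned atoms arbitrary); the premises hold there but the conclusion fails.

No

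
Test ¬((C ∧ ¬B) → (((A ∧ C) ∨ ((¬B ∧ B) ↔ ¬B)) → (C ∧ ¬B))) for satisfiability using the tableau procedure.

Unsatisfiable

Initial set: {T ¬((C ∧ ¬B) → (((A ∧ C) ∨ ((¬B ∧ B) ↔ ¬B)) → (C ∧ ¬B)))}.
T ¬((C ∧ ¬B) → (((A ∧ C) ∨ ((¬B ∧ B) ↔ ¬B)) → (C ∧ ¬B))): α-rule — add T (C ∧ ¬B), F (((A ∧ C) ∨ ((¬B ∧ B) ↔ ¬B)) → (C ∧ ¬B)).
T (C ∧ ¬B): α-rule — add T C, T ¬B.
F (((A ∧ C) ∨ ((¬B ∧ B) ↔ ¬B)) → (C ∧ ¬B)): α-rule — add T ((A ∧ C) ∨ ((¬B ∧ B) ↔ ¬B)), F (C ∧ ¬B).
T ((A ∧ C) ∨ ((¬B ∧ B) ↔ ¬B)): β-rule — branch into T (A ∧ C)  //  T ((¬B ∧ B) ↔ ¬B).
  branch 1 (add T (A ∧ C)):
    T (A ∧ C): α-rule — add T A, T C.
    F (C ∧ ¬B): β-rule — branch into F C  //  F ¬B.
      branch 1.1 (add F C):
        × closes — contains both C and ¬C.
      branch 1.2 (add F ¬B):
        × closes — contains both B and ¬B.
  branch 2 (add T ((¬B ∧ B) ↔ ¬B)):
    F (C ∧ ¬B): β-rule — branch into F C  //  F ¬B.
      branch 2.1 (add F C):
        × closes — contains both C and ¬C.
      branch 2.2 (add F ¬B):
        × closes — contains both B and ¬B.
All 4 branches close.
Every branch closed; the formula is unsatisfiable.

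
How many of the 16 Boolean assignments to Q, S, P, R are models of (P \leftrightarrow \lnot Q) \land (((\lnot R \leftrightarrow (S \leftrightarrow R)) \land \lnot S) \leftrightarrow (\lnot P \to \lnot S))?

Initial set: {T ((P \leftrightarrow \lnot Q) \land (((\lnot R \leftrightarrow (S \leftrightarrow R)) \land \lnot S) \leftrightarrow (\lnot P \to \lnot S)))}.
T ((P \leftrightarrow \lnot Q) \land (((\lnot R \leftrightarrow (S \leftrightarrow R)) \land \lnot S) \leftrightarrow (\lnot P \to \lnot S))): α-rule — add T (P \leftrightarrow \lnot Q), T (((\lnot R \leftrightarrow (S \leftrightarrow R)) \land \lnot S) \leftrightarrow (\lnot P \to \lnot S)).
T (P \leftrightarrow \lnot Q): β-rule — branch into T P, T \lnot Q  //  F P, F \lnot Q.
  branch 1 (add T P, T \lnot Q):
    T (((\lnot R \leftrightarrow (S \leftrightarrow R)) \land \lnot S) \leftrightarrow (\lnot P \to \lnot S)): β-rule — branch into T ((\lnot R \leftrightarrow (S \leftrightarrow R)) \land \lnot S), T (\lnot P \to \lnot S)  //  F ((\lnot R \leftrightarrow (S \leftrightarrow R)) \land \lnot S), F (\lnot P \to \lnot S).
      branch 1.1 (add T ((\lnot R \leftrightarrow (S \leftrightarrow R)) \land \lnot S), T (\lnot P \to \lnot S)):
        T ((\lnot R \leftrightarrow (S \leftrightarrow R)) \land \lnot S): α-rule — add T (\lnot R \leftrightarrow (S \leftrightarrow R)), T \lnot S.
        T (\lnot P \to \lnot S): β-rule — branch into F \lnot P  //  T \lnot S.
          branch 1.1.1 (add F \lnot P):
            T (\lnot R \leftrightarrow (S \leftrightarrow R)): β-rule — branch into T \lnot R, T (S \leftrightarrow R)  //  F \lnot R, F (S \leftrightarrow R).
              branch 1.1.1.1 (add T \lnot R, T (S \leftrightarrow R)):
                T (S \leftrightarrow R): β-rule — branch into T S, T R  //  F S, F R.
                  branch 1.1.1.1.1 (add T S, T R):
                    × closes — contains both S and \lnot S.
                  branch 1.1.1.1.2 (add F S, F R):
                    ○ open, literals {P=true, Q=false, R=false, S=false}.
              branch 1.1.1.2 (add F \lnot R, F (S \leftrightarrow R)):
                F (S \leftrightarrow R): β-rule — branch into T S, F R  //  F S, T R.
                  branch 1.1.1.2.1 (add T S, F R):
                    × closes — contains both S and \lnot S.
                  branch 1.1.1.2.2 (add F S, T R):
                    ○ open, literals {P=true, Q=false, R=true, S=false}.
          branch 1.1.2 (add T \lnot S):
            T (\lnot R \leftrightarrow (S \leftrightarrow R)): β-rule — branch into T \lnot R, T (S \leftrightarrow R)  //  F \lnot R, F (S \leftrightarrow R).
              branch 1.1.2.1 (add T \lnot R, T (S \leftrightarrow R)):
                T (S \leftrightarrow R): β-rule — branch into T S, T R  //  F S, F R.
                  branch 1.1.2.1.1 (add T S, T R):
                    × closes — contains both S and \lnot S.
                  branch 1.1.2.1.2 (add F S, F R):
                    ○ open, literals {P=true, Q=false, R=false, S=false}.
              branch 1.1.2.2 (add F \lnot R, F (S \leftrightarrow R)):
                F (S \leftrightarrow R): β-rule — branch into T S, F R  //  F S, T R.
                  branch 1.1.2.2.1 (add T S, F R):
                    × closes — contains both S and \lnot S.
                  branch 1.1.2.2.2 (add F S, T R):
                    ○ open, literals {P=true, Q=false, R=true, S=false}.
      branch 1.2 (add F ((\lnot R \leftrightarrow (S \leftrightarrow R)) \land \lnot S), F (\lnot P \to \lnot S)):
        F (\lnot P \to \lnot S): α-rule — add T \lnot P, F \lnot S.
        × closes — contains both P and \lnot P.
  branch 2 (add F P, F \lnot Q):
    T (((\lnot R \leftrightarrow (S \leftrightarrow R)) \land \lnot S) \leftrightarrow (\lnot P \to \lnot S)): β-rule — branch into T ((\lnot R \leftrightarrow (S \leftrightarrow R)) \land \lnot S), T (\lnot P \to \lnot S)  //  F ((\lnot R \leftrightarrow (S \leftrightarrow R)) \land \lnot S), F (\lnot P \to \lnot S).
      branch 2.1 (add T ((\lnot R \leftrightarrow (S \leftrightarrow R)) \land \lnot S), T (\lnot P \to \lnot S)):
        T ((\lnot R \leftrightarrow (S \leftrightarrow R)) \land \lnot S): α-rule — add T (\lnot R \leftrightarrow (S \leftrightarrow R)), T \lnot S.
        T (\lnot P \to \lnot S): β-rule — branch into F \lnot P  //  T \lnot S.
          branch 2.1.1 (add F \lnot P):
            × closes — contains both P and \lnot P.
          branch 2.1.2 (add T \lnot S):
            T (\lnot R \leftrightarrow (S \leftrightarrow R)): β-rule — branch into T \lnot R, T (S \leftrightarrow R)  //  F \lnot R, F (S \leftrightarrow R).
              branch 2.1.2.1 (add T \lnot R, T (S \leftrightarrow R)):
                T (S \leftrightarrow R): β-rule — branch into T S, T R  //  F S, F R.
                  branch 2.1.2.1.1 (add T S, T R):
                    × closes — contains both S and \lnot S.
                  branch 2.1.2.1.2 (add F S, F R):
                    ○ open, literals {P=false, Q=true, R=false, S=false}.
              branch 2.1.2.2 (add F \lnot R, F (S \leftrightarrow R)):
                F (S \leftrightarrow R): β-rule — branch into T S, F R  //  F S, T R.
                  branch 2.1.2.2.1 (add T S, F R):
                    × closes — contains both S and \lnot S.
                  branch 2.1.2.2.2 (add F S, T R):
                    ○ open, literals {P=false, Q=true, R=true, S=false}.
      branch 2.2 (add F ((\lnot R \leftrightarrow (S \leftrightarrow R)) \land \lnot S), F (\lnot P \to \lnot S)):
        F (\lnot P \to \lnot S): α-rule — add T \lnot P, F \lnot S.
        F ((\lnot R \leftrightarrow (S \leftrightarrow R)) \land \lnot S): β-rule — branch into F (\lnot R \leftrightarrow (S \leftrightarrow R))  //  F \lnot S.
          branch 2.2.1 (add F (\lnot R \leftrightarrow (S \leftrightarrow R))):
            F (\lnot R \leftrightarrow (S \leftrightarrow R)): β-rule — branch into T \lnot R, F (S \leftrightarrow R)  //  F \lnot R, T (S \leftrightarrow R).
              branch 2.2.1.1 (add T \lnot R, F (S \leftrightarrow R)):
                F (S \leftrightarrow R): β-rule — branch into T S, F R  //  F S, T R.
                  branch 2.2.1.1.1 (add T S, F R):
                    ○ open, literals {P=false, Q=true, R=false, S=true}.
                  branch 2.2.1.1.2 (add F S, T R):
                    × closes — contains both S and \lnot S.
              branch 2.2.1.2 (add F \lnot R, T (S \leftrightarrow R)):
                T (S \leftrightarrow R): β-rule — branch into T S, T R  //  F S, F R.
                  branch 2.2.1.2.1 (add T S, T R):
                    ○ open, literals {P=false, Q=true, R=true, S=true}.
                  branch 2.2.1.2.2 (add F S, F R):
                    × closes — contains both S and \lnot S.
          branch 2.2.2 (add F \lnot S):
            ○ open, literals {P=false, Q=true, S=true}.
10 branches closed, 9 open.
Each open branch fixes some atoms; the unmentioned ones are free. Counting distinct full assignments: branch {P=true, Q=false, R=false, S=false} (none free) contributes 1 new; branch {P=true, Q=false, R=true, S=false} (none free) contributes 1 new; branch {P=true, Q=false, R=false, S=false} (none free) contributes 0 new; branch {P=true, Q=false, R=true, S=false} (none free) contributes 0 new; branch {P=false, Q=true, R=false, S=false} (none free) contributes 1 new; branch {P=false, Q=true, R=true, S=false} (none free) contributes 1 new; branch {P=false, Q=true, R=false, S=true} (none free) contributes 1 new; branch {P=false, Q=true, R=true, S=true} (none free) contributes 1 new; branch {P=false, Q=true, S=true} (R) contributes 0 new. Total: 6.

6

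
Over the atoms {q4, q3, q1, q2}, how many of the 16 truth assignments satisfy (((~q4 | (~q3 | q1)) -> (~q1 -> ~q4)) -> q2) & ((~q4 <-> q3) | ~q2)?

5

Initial set: {T ((((~q4 | (~q3 | q1)) -> (~q1 -> ~q4)) -> q2) & ((~q4 <-> q3) | ~q2))}.
T ((((~q4 | (~q3 | q1)) -> (~q1 -> ~q4)) -> q2) & ((~q4 <-> q3) | ~q2)): α-rule — add T (((~q4 | (~q3 | q1)) -> (~q1 -> ~q4)) -> q2), T ((~q4 <-> q3) | ~q2).
T (((~q4 | (~q3 | q1)) -> (~q1 -> ~q4)) -> q2): β-rule — branch into F ((~q4 | (~q3 | q1)) -> (~q1 -> ~q4))  //  T q2.
  branch 1 (add F ((~q4 | (~q3 | q1)) -> (~q1 -> ~q4))):
    F ((~q4 | (~q3 | q1)) -> (~q1 -> ~q4)): α-rule — add T (~q4 | (~q3 | q1)), F (~q1 -> ~q4).
    F (~q1 -> ~q4): α-rule — add T ~q1, F ~q4.
    T ((~q4 <-> q3) | ~q2): β-rule — branch into T (~q4 <-> q3)  //  T ~q2.
      branch 1.1 (add T (~q4 <-> q3)):
        T (~q4 | (~q3 | q1)): β-rule — branch into T ~q4  //  T (~q3 | q1).
          branch 1.1.1 (add T ~q4):
            × closes — contains both q4 and ~q4.
          branch 1.1.2 (add T (~q3 | q1)):
            T (~q4 <-> q3): β-rule — branch into T ~q4, T q3  //  F ~q4, F q3.
              branch 1.1.2.1 (add T ~q4, T q3):
                × closes — contains both q4 and ~q4.
              branch 1.1.2.2 (add F ~q4, F q3):
                T (~q3 | q1): β-rule — branch into T ~q3  //  T q1.
                  branch 1.1.2.2.1 (add T ~q3):
                    ○ open, literals {q1=0, q3=0, q4=1}.
                  branch 1.1.2.2.2 (add T q1):
                    × closes — contains both q1 and ~q1.
      branch 1.2 (add T ~q2):
        T (~q4 | (~q3 | q1)): β-rule — branch into T ~q4  //  T (~q3 | q1).
          branch 1.2.1 (add T ~q4):
            × closes — contains both q4 and ~q4.
          branch 1.2.2 (add T (~q3 | q1)):
            T (~q3 | q1): β-rule — branch into T ~q3  //  T q1.
              branch 1.2.2.1 (add T ~q3):
                ○ open, literals {q1=0, q2=0, q3=0, q4=1}.
              branch 1.2.2.2 (add T q1):
                × closes — contains both q1 and ~q1.
  branch 2 (add T q2):
    T ((~q4 <-> q3) | ~q2): β-rule — branch into T (~q4 <-> q3)  //  T ~q2.
      branch 2.1 (add T (~q4 <-> q3)):
        T (~q4 <-> q3): β-rule — branch into T ~q4, T q3  //  F ~q4, F q3.
          branch 2.1.1 (add T ~q4, T q3):
            ○ open, literals {q2=1, q3=1, q4=0}.
          branch 2.1.2 (add F ~q4, F q3):
            ○ open, literals {q2=1, q3=0, q4=1}.
      branch 2.2 (add T ~q2):
        × closes — contains both q2 and ~q2.
6 branches closed, 4 open.
Each open branch fixes some atoms; the unmentioned ones are free. Counting distinct full assignments: branch {q1=0, q3=0, q4=1} (q2) contributes 2 new; branch {q1=0, q2=0, q3=0, q4=1} (none free) contributes 0 new; branch {q2=1, q3=1, q4=0} (q1) contributes 2 new; branch {q2=1, q3=0, q4=1} (q1) contributes 1 new. Total: 5.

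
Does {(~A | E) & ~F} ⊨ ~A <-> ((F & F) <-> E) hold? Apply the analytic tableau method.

Initial set: {T ((~A | E) & ~F); F (~A <-> ((F & F) <-> E))}.
T ((~A | E) & ~F): α-rule — add T (~A | E), T ~F.
F (~A <-> ((F & F) <-> E)): β-rule — branch into T ~A, F ((F & F) <-> E)  //  F ~A, T ((F & F) <-> E).
  branch 1 (add T ~A, F ((F & F) <-> E)):
    T (~A | E): β-rule — branch into T ~A  //  T E.
      branch 1.1 (add T ~A):
        F ((F & F) <-> E): β-rule — branch into T (F & F), F E  //  F (F & F), T E.
          branch 1.1.1 (add T (F & F), F E):
            T (F & F): α-rule — add T F, T F.
            × closes — contains both F and ~F.
          branch 1.1.2 (add F (F & F), T E):
            F (F & F): β-rule — branch into F F  //  F F.
              branch 1.1.2.1 (add F F):
                ○ open, literals {A=F, E=T, F=F}.
              branch 1.1.2.2 (add F F):
                ○ open, literals {A=F, E=T, F=F}.
      branch 1.2 (add T E):
        F ((F & F) <-> E): β-rule — branch into T (F & F), F E  //  F (F & F), T E.
          branch 1.2.1 (add T (F & F), F E):
            × closes — contains both E and ~E.
          branch 1.2.2 (add F (F & F), T E):
            F (F & F): β-rule — branch into F F  //  F F.
              branch 1.2.2.1 (add F F):
                ○ open, literals {A=F, E=T, F=F}.
              branch 1.2.2.2 (add F F):
                ○ open, literals {A=F, E=T, F=F}.
  branch 2 (add F ~A, T ((F & F) <-> E)):
    T (~A | E): β-rule — branch into T ~A  //  T E.
      branch 2.1 (add T ~A):
        × closes — contains both A and ~A.
      branch 2.2 (add T E):
        T ((F & F) <-> E): β-rule — branch into T (F & F), T E  //  F (F & F), F E.
          branch 2.2.1 (add T (F & F), T E):
            T (F & F): α-rule — add T F, T F.
            × closes — contains both F and ~F.
          branch 2.2.2 (add F (F & F), F E):
            × closes — contains both E and ~E.
5 branches closed, 4 open.
An open branch gives a countermodel: A=F, E=T, F=F (unmentioned atoms arbitrary); the premises hold there but the conclusion fails.

No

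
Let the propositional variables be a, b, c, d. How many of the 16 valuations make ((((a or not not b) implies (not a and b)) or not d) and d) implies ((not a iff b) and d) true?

Initial set: {(((((a or not not b) implies (not a and b)) or not d) and d) implies ((not a iff b) and d))}.
(((((a or not not b) implies (not a and b)) or not d) and d) implies ((not a iff b) and d)): β-rule — branch into not ((((a or not not b) implies (not a and b)) or not d) and d)  //  ((not a iff b) and d).
  branch 1 (add not ((((a or not not b) implies (not a and b)) or not d) and d)):
    not ((((a or not not b) implies (not a and b)) or not d) and d): β-rule — branch into not (((a or not not b) implies (not a and b)) or not d)  //  not d.
      branch 1.1 (add not (((a or not not b) implies (not a and b)) or not d)):
        not (((a or not not b) implies (not a and b)) or not d): α-rule — add not ((a or not not b) implies (not a and b)), not not d.
        not ((a or not not b) implies (not a and b)): α-rule — add (a or not not b), not (not a and b).
        (a or not not b): β-rule — branch into a  //  not not b.
          branch 1.1.1 (add a):
            not (not a and b): β-rule — branch into not not a  //  not b.
              branch 1.1.1.1 (add not not a):
                ○ open, literals {a=true, d=true}.
              branch 1.1.1.2 (add not b):
                ○ open, literals {a=true, b=false, d=true}.
          branch 1.1.2 (add not not b):
            not not b: drop double negation, giving b.
            not (not a and b): β-rule — branch into not not a  //  not b.
              branch 1.1.2.1 (add not not a):
                ○ open, literals {a=true, b=true, d=true}.
              branch 1.1.2.2 (add not b):
                × closes — contains both b and not b.
      branch 1.2 (add not d):
        ○ open, literals {d=false}.
  branch 2 (add ((not a iff b) and d)):
    ((not a iff b) and d): α-rule — add (not a iff b), d.
    (not a iff b): β-rule — branch into not a, b  //  not not a, not b.
      branch 2.1 (add not a, b):
        ○ open, literals {a=false, b=true, d=true}.
      branch 2.2 (add not not a, not b):
        ○ open, literals {a=true, b=false, d=true}.
1 branch closed, 6 open.
Each open branch fixes some atoms; the unmentioned ones are free. Counting distinct full assignments: branch {a=true, d=true} (b, c) contributes 4 new; branch {a=true, b=false, d=true} (c) contributes 0 new; branch {a=true, b=true, d=true} (c) contributes 0 new; branch {d=false} (a, b, c) contributes 8 new; branch {a=false, b=true, d=true} (c) contributes 2 new; branch {a=true, b=false, d=true} (c) contributes 0 new. Total: 14.

14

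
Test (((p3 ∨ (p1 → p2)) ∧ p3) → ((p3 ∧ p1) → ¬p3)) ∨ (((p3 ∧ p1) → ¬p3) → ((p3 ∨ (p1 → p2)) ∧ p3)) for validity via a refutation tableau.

Valid

Assume the negation and expand:
Initial set: {¬((((p3 ∨ (p1 → p2)) ∧ p3) → ((p3 ∧ p1) → ¬p3)) ∨ (((p3 ∧ p1) → ¬p3) → ((p3 ∨ (p1 → p2)) ∧ p3)))}.
¬((((p3 ∨ (p1 → p2)) ∧ p3) → ((p3 ∧ p1) → ¬p3)) ∨ (((p3 ∧ p1) → ¬p3) → ((p3 ∨ (p1 → p2)) ∧ p3))): α-rule — add ¬(((p3 ∨ (p1 → p2)) ∧ p3) → ((p3 ∧ p1) → ¬p3)), ¬(((p3 ∧ p1) → ¬p3) → ((p3 ∨ (p1 → p2)) ∧ p3)).
¬(((p3 ∨ (p1 → p2)) ∧ p3) → ((p3 ∧ p1) → ¬p3)): α-rule — add ((p3 ∨ (p1 → p2)) ∧ p3), ¬((p3 ∧ p1) → ¬p3).
¬(((p3 ∧ p1) → ¬p3) → ((p3 ∨ (p1 → p2)) ∧ p3)): α-rule — add ((p3 ∧ p1) → ¬p3), ¬((p3 ∨ (p1 → p2)) ∧ p3).
((p3 ∨ (p1 → p2)) ∧ p3): α-rule — add (p3 ∨ (p1 → p2)), p3.
¬((p3 ∧ p1) → ¬p3): α-rule — add (p3 ∧ p1), ¬¬p3.
(p3 ∧ p1): α-rule — add p3, p1.
((p3 ∧ p1) → ¬p3): β-rule — branch into ¬(p3 ∧ p1)  //  ¬p3.
  branch 1 (add ¬(p3 ∧ p1)):
    ¬((p3 ∨ (p1 → p2)) ∧ p3): β-rule — branch into ¬(p3 ∨ (p1 → p2))  //  ¬p3.
      branch 1.1 (add ¬(p3 ∨ (p1 → p2))):
        ¬(p3 ∨ (p1 → p2)): α-rule — add ¬p3, ¬(p1 → p2).
        × closes — contains both p3 and ¬p3.
      branch 1.2 (add ¬p3):
        × closes — contains both p3 and ¬p3.
  branch 2 (add ¬p3):
    × closes — contains both p3 and ¬p3.
All 3 branches close.
Every branch closed, so the negation is unsatisfiable and the formula is valid.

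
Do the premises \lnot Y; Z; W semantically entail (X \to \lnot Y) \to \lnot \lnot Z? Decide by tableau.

Yes

Initial set: {\lnot Y; Z; W; \lnot ((X \to \lnot Y) \to \lnot \lnot Z)}.
\lnot ((X \to \lnot Y) \to \lnot \lnot Z): α-rule — add (X \to \lnot Y), \lnot \lnot \lnot Z.
\lnot \lnot \lnot Z: drop double negation, giving \lnot Z.
× closes — contains both Z and \lnot Z.
All 1 branch closes.
Every branch closed, so the premises entail the conclusion.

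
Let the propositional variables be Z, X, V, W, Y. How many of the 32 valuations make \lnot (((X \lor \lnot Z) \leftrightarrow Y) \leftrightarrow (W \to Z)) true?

16

Initial set: {\lnot (((X \lor \lnot Z) \leftrightarrow Y) \leftrightarrow (W \to Z))}.
\lnot (((X \lor \lnot Z) \leftrightarrow Y) \leftrightarrow (W \to Z)): β-rule — branch into ((X \lor \lnot Z) \leftrightarrow Y), \lnot (W \to Z)  //  \lnot ((X \lor \lnot Z) \leftrightarrow Y), (W \to Z).
  branch 1 (add ((X \lor \lnot Z) \leftrightarrow Y), \lnot (W \to Z)):
    \lnot (W \to Z): α-rule — add W, \lnot Z.
    ((X \lor \lnot Z) \leftrightarrow Y): β-rule — branch into (X \lor \lnot Z), Y  //  \lnot (X \lor \lnot Z), \lnot Y.
      branch 1.1 (add (X \lor \lnot Z), Y):
        (X \lor \lnot Z): β-rule — branch into X  //  \lnot Z.
          branch 1.1.1 (add X):
            ○ open, literals {W=true, X=true, Y=true, Z=false}.
          branch 1.1.2 (add \lnot Z):
            ○ open, literals {W=true, Y=true, Z=false}.
      branch 1.2 (add \lnot (X \lor \lnot Z), \lnot Y):
        \lnot (X \lor \lnot Z): α-rule — add \lnot X, \lnot \lnot Z.
        × closes — contains both Z and \lnot Z.
  branch 2 (add \lnot ((X \lor \lnot Z) \leftrightarrow Y), (W \to Z)):
    \lnot ((X \lor \lnot Z) \leftrightarrow Y): β-rule — branch into (X \lor \lnot Z), \lnot Y  //  \lnot (X \lor \lnot Z), Y.
      branch 2.1 (add (X \lor \lnot Z), \lnot Y):
        (W \to Z): β-rule — branch into \lnot W  //  Z.
          branch 2.1.1 (add \lnot W):
            (X \lor \lnot Z): β-rule — branch into X  //  \lnot Z.
              branch 2.1.1.1 (add X):
                ○ open, literals {W=false, X=true, Y=false}.
              branch 2.1.1.2 (add \lnot Z):
                ○ open, literals {W=false, Y=false, Z=false}.
          branch 2.1.2 (add Z):
            (X \lor \lnot Z): β-rule — branch into X  //  \lnot Z.
              branch 2.1.2.1 (add X):
                ○ open, literals {X=true, Y=false, Z=true}.
              branch 2.1.2.2 (add \lnot Z):
                × closes — contains both Z and \lnot Z.
      branch 2.2 (add \lnot (X \lor \lnot Z), Y):
        \lnot (X \lor \lnot Z): α-rule — add \lnot X, \lnot \lnot Z.
        (W \to Z): β-rule — branch into \lnot W  //  Z.
          branch 2.2.1 (add \lnot W):
            ○ open, literals {W=false, X=false, Y=true, Z=true}.
          branch 2.2.2 (add Z):
            ○ open, literals {X=false, Y=true, Z=true}.
2 branches closed, 7 open.
Each open branch fixes some atoms; the unmentioned ones are free. Counting distinct full assignments: branch {W=true, X=true, Y=true, Z=false} (V) contributes 2 new; branch {W=true, Y=true, Z=false} (X, V) contributes 2 new; branch {W=false, X=true, Y=false} (Z, V) contributes 4 new; branch {W=false, Y=false, Z=false} (X, V) contributes 2 new; branch {X=true, Y=false, Z=true} (V, W) contributes 2 new; branch {W=false, X=false, Y=true, Z=true} (V) contributes 2 new; branch {X=false, Y=true, Z=true} (V, W) contributes 2 new. Total: 16.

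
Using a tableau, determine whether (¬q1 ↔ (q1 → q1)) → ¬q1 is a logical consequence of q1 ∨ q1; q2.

Yes

Initial set: {T (q1 ∨ q1); T q2; F ((¬q1 ↔ (q1 → q1)) → ¬q1)}.
F ((¬q1 ↔ (q1 → q1)) → ¬q1): α-rule — add T (¬q1 ↔ (q1 → q1)), F ¬q1.
T (q1 ∨ q1): β-rule — branch into T q1  //  T q1.
  branch 1 (add T q1):
    T (¬q1 ↔ (q1 → q1)): β-rule — branch into T ¬q1, T (q1 → q1)  //  F ¬q1, F (q1 → q1).
      branch 1.1 (add T ¬q1, T (q1 → q1)):
        × closes — contains both q1 and ¬q1.
      branch 1.2 (add F ¬q1, F (q1 → q1)):
        F (q1 → q1): α-rule — add T q1, F q1.
        × closes — contains both q1 and ¬q1.
  branch 2 (add T q1):
    T (¬q1 ↔ (q1 → q1)): β-rule — branch into T ¬q1, T (q1 → q1)  //  F ¬q1, F (q1 → q1).
      branch 2.1 (add T ¬q1, T (q1 → q1)):
        × closes — contains both q1 and ¬q1.
      branch 2.2 (add F ¬q1, F (q1 → q1)):
        F (q1 → q1): α-rule — add T q1, F q1.
        × closes — contains both q1 and ¬q1.
All 4 branches close.
Every branch closed, so the premises entail the conclusion.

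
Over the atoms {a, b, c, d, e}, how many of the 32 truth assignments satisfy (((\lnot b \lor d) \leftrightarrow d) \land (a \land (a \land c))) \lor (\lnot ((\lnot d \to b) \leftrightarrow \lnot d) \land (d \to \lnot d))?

14

Initial set: {T ((((\lnot b \lor d) \leftrightarrow d) \land (a \land (a \land c))) \lor (\lnot ((\lnot d \to b) \leftrightarrow \lnot d) \land (d \to \lnot d)))}.
T ((((\lnot b \lor d) \leftrightarrow d) \land (a \land (a \land c))) \lor (\lnot ((\lnot d \to b) \leftrightarrow \lnot d) \land (d \to \lnot d))): β-rule — branch into T (((\lnot b \lor d) \leftrightarrow d) \land (a \land (a \land c)))  //  T (\lnot ((\lnot d \to b) \leftrightarrow \lnot d) \land (d \to \lnot d)).
  branch 1 (add T (((\lnot b \lor d) \leftrightarrow d) \land (a \land (a \land c)))):
    T (((\lnot b \lor d) \leftrightarrow d) \land (a \land (a \land c))): α-rule — add T ((\lnot b \lor d) \leftrightarrow d), T (a \land (a \land c)).
    T (a \land (a \land c)): α-rule — add T a, T (a \land c).
    T (a \land c): α-rule — add T a, T c.
    T ((\lnot b \lor d) \leftrightarrow d): β-rule — branch into T (\lnot b \lor d), T d  //  F (\lnot b \lor d), F d.
      branch 1.1 (add T (\lnot b \lor d), T d):
        T (\lnot b \lor d): β-rule — branch into T \lnot b  //  T d.
          branch 1.1.1 (add T \lnot b):
            ○ open, literals {a=T, b=F, c=T, d=T}.
          branch 1.1.2 (add T d):
            ○ open, literals {a=T, c=T, d=T}.
      branch 1.2 (add F (\lnot b \lor d), F d):
        F (\lnot b \lor d): α-rule — add F \lnot b, F d.
        ○ open, literals {a=T, b=T, c=T, d=F}.
  branch 2 (add T (\lnot ((\lnot d \to b) \leftrightarrow \lnot d) \land (d \to \lnot d))):
    T (\lnot ((\lnot d \to b) \leftrightarrow \lnot d) \land (d \to \lnot d)): α-rule — add T \lnot ((\lnot d \to b) \leftrightarrow \lnot d), T (d \to \lnot d).
    T \lnot ((\lnot d \to b) \leftrightarrow \lnot d): β-rule — branch into T (\lnot d \to b), F \lnot d  //  F (\lnot d \to b), T \lnot d.
      branch 2.1 (add T (\lnot d \to b), F \lnot d):
        T (d \to \lnot d): β-rule — branch into F d  //  T \lnot d.
          branch 2.1.1 (add F d):
            × closes — contains both d and \lnot d.
          branch 2.1.2 (add T \lnot d):
            × closes — contains both d and \lnot d.
      branch 2.2 (add F (\lnot d \to b), T \lnot d):
        F (\lnot d \to b): α-rule — add T \lnot d, F b.
        T (d \to \lnot d): β-rule — branch into F d  //  T \lnot d.
          branch 2.2.1 (add F d):
            ○ open, literals {b=F, d=F}.
          branch 2.2.2 (add T \lnot d):
            ○ open, literals {b=F, d=F}.
2 branches closed, 5 open.
Each open branch fixes some atoms; the unmentioned ones are free. Counting distinct full assignments: branch {a=T, b=F, c=T, d=T} (e) contributes 2 new; branch {a=T, c=T, d=T} (b, e) contributes 2 new; branch {a=T, b=T, c=T, d=F} (e) contributes 2 new; branch {b=F, d=F} (a, c, e) contributes 8 new; branch {b=F, d=F} (a, c, e) contributes 0 new. Total: 14.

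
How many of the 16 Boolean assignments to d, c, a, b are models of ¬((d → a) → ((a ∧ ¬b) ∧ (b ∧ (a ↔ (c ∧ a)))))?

12

Initial set: {¬((d → a) → ((a ∧ ¬b) ∧ (b ∧ (a ↔ (c ∧ a)))))}.
¬((d → a) → ((a ∧ ¬b) ∧ (b ∧ (a ↔ (c ∧ a))))): α-rule — add (d → a), ¬((a ∧ ¬b) ∧ (b ∧ (a ↔ (c ∧ a)))).
(d → a): β-rule — branch into ¬d  //  a.
  branch 1 (add ¬d):
    ¬((a ∧ ¬b) ∧ (b ∧ (a ↔ (c ∧ a)))): β-rule — branch into ¬(a ∧ ¬b)  //  ¬(b ∧ (a ↔ (c ∧ a))).
      branch 1.1 (add ¬(a ∧ ¬b)):
        ¬(a ∧ ¬b): β-rule — branch into ¬a  //  ¬¬b.
          branch 1.1.1 (add ¬a):
            ○ open, literals {a=0, d=0}.
          branch 1.1.2 (add ¬¬b):
            ○ open, literals {b=1, d=0}.
      branch 1.2 (add ¬(b ∧ (a ↔ (c ∧ a)))):
        ¬(b ∧ (a ↔ (c ∧ a))): β-rule — branch into ¬b  //  ¬(a ↔ (c ∧ a)).
          branch 1.2.1 (add ¬b):
            ○ open, literals {b=0, d=0}.
          branch 1.2.2 (add ¬(a ↔ (c ∧ a))):
            ¬(a ↔ (c ∧ a)): β-rule — branch into a, ¬(c ∧ a)  //  ¬a, (c ∧ a).
              branch 1.2.2.1 (add a, ¬(c ∧ a)):
                ¬(c ∧ a): β-rule — branch into ¬c  //  ¬a.
                  branch 1.2.2.1.1 (add ¬c):
                    ○ open, literals {a=1, c=0, d=0}.
                  branch 1.2.2.1.2 (add ¬a):
                    × closes — contains both a and ¬a.
              branch 1.2.2.2 (add ¬a, (c ∧ a)):
                (c ∧ a): α-rule — add c, a.
                × closes — contains both a and ¬a.
  branch 2 (add a):
    ¬((a ∧ ¬b) ∧ (b ∧ (a ↔ (c ∧ a)))): β-rule — branch into ¬(a ∧ ¬b)  //  ¬(b ∧ (a ↔ (c ∧ a))).
      branch 2.1 (add ¬(a ∧ ¬b)):
        ¬(a ∧ ¬b): β-rule — branch into ¬a  //  ¬¬b.
          branch 2.1.1 (add ¬a):
            × closes — contains both a and ¬a.
          branch 2.1.2 (add ¬¬b):
            ○ open, literals {a=1, b=1}.
      branch 2.2 (add ¬(b ∧ (a ↔ (c ∧ a)))):
        ¬(b ∧ (a ↔ (c ∧ a))): β-rule — branch into ¬b  //  ¬(a ↔ (c ∧ a)).
          branch 2.2.1 (add ¬b):
            ○ open, literals {a=1, b=0}.
          branch 2.2.2 (add ¬(a ↔ (c ∧ a))):
            ¬(a ↔ (c ∧ a)): β-rule — branch into a, ¬(c ∧ a)  //  ¬a, (c ∧ a).
              branch 2.2.2.1 (add a, ¬(c ∧ a)):
                ¬(c ∧ a): β-rule — branch into ¬c  //  ¬a.
                  branch 2.2.2.1.1 (add ¬c):
                    ○ open, literals {a=1, c=0}.
                  branch 2.2.2.1.2 (add ¬a):
                    × closes — contains both a and ¬a.
              branch 2.2.2.2 (add ¬a, (c ∧ a)):
                × closes — contains both a and ¬a.
5 branches closed, 7 open.
Each open branch fixes some atoms; the unmentioned ones are free. Counting distinct full assignments: branch {a=0, d=0} (c, b) contributes 4 new; branch {b=1, d=0} (c, a) contributes 2 new; branch {b=0, d=0} (c, a) contributes 2 new; branch {a=1, c=0, d=0} (b) contributes 0 new; branch {a=1, b=1} (d, c) contributes 2 new; branch {a=1, b=0} (d, c) contributes 2 new; branch {a=1, c=0} (d, b) contributes 0 new. Total: 12.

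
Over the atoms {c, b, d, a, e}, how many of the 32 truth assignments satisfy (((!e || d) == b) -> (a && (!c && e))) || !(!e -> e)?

26

Initial set: {((((!e || d) == b) -> (a && (!c && e))) || !(!e -> e))}.
((((!e || d) == b) -> (a && (!c && e))) || !(!e -> e)): β-rule — branch into (((!e || d) == b) -> (a && (!c && e)))  //  !(!e -> e).
  branch 1 (add (((!e || d) == b) -> (a && (!c && e)))):
    (((!e || d) == b) -> (a && (!c && e))): β-rule — branch into !((!e || d) == b)  //  (a && (!c && e)).
      branch 1.1 (add !((!e || d) == b)):
        !((!e || d) == b): β-rule — branch into (!e || d), !b  //  !(!e || d), b.
          branch 1.1.1 (add (!e || d), !b):
            (!e || d): β-rule — branch into !e  //  d.
              branch 1.1.1.1 (add !e):
                ○ open, literals {b=0, e=0}.
              branch 1.1.1.2 (add d):
                ○ open, literals {b=0, d=1}.
          branch 1.1.2 (add !(!e || d), b):
            !(!e || d): α-rule — add !!e, !d.
            ○ open, literals {b=1, d=0, e=1}.
      branch 1.2 (add (a && (!c && e))):
        (a && (!c && e)): α-rule — add a, (!c && e).
        (!c && e): α-rule — add !c, e.
        ○ open, literals {a=1, c=0, e=1}.
  branch 2 (add !(!e -> e)):
    !(!e -> e): α-rule — add !e, !e.
    ○ open, literals {e=0}.
0 branches closed, 5 open.
Each open branch fixes some atoms; the unmentioned ones are free. Counting distinct full assignments: branch {b=0, e=0} (c, d, a) contributes 8 new; branch {b=0, d=1} (c, a, e) contributes 4 new; branch {b=1, d=0, e=1} (c, a) contributes 4 new; branch {a=1, c=0, e=1} (b, d) contributes 2 new; branch {e=0} (c, b, d, a) contributes 8 new. Total: 26.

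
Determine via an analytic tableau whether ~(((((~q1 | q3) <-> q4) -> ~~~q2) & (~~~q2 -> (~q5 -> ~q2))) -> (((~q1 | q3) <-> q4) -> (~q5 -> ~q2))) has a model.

Unsatisfiable

Initial set: {~(((((~q1 | q3) <-> q4) -> ~~~q2) & (~~~q2 -> (~q5 -> ~q2))) -> (((~q1 | q3) <-> q4) -> (~q5 -> ~q2)))}.
~(((((~q1 | q3) <-> q4) -> ~~~q2) & (~~~q2 -> (~q5 -> ~q2))) -> (((~q1 | q3) <-> q4) -> (~q5 -> ~q2))): α-rule — add ((((~q1 | q3) <-> q4) -> ~~~q2) & (~~~q2 -> (~q5 -> ~q2))), ~(((~q1 | q3) <-> q4) -> (~q5 -> ~q2)).
((((~q1 | q3) <-> q4) -> ~~~q2) & (~~~q2 -> (~q5 -> ~q2))): α-rule — add (((~q1 | q3) <-> q4) -> ~~~q2), (~~~q2 -> (~q5 -> ~q2)).
~(((~q1 | q3) <-> q4) -> (~q5 -> ~q2)): α-rule — add ((~q1 | q3) <-> q4), ~(~q5 -> ~q2).
~(~q5 -> ~q2): α-rule — add ~q5, ~~q2.
(((~q1 | q3) <-> q4) -> ~~~q2): β-rule — branch into ~((~q1 | q3) <-> q4)  //  ~~~q2.
  branch 1 (add ~((~q1 | q3) <-> q4)):
    (~~~q2 -> (~q5 -> ~q2)): β-rule — branch into ~~~~q2  //  (~q5 -> ~q2).
      branch 1.1 (add ~~~~q2):
        ~~~~q2: drop double negation, giving ~~q2.
        ((~q1 | q3) <-> q4): β-rule — branch into (~q1 | q3), q4  //  ~(~q1 | q3), ~q4.
          branch 1.1.1 (add (~q1 | q3), q4):
            ~((~q1 | q3) <-> q4): β-rule — branch into (~q1 | q3), ~q4  //  ~(~q1 | q3), q4.
              branch 1.1.1.1 (add (~q1 | q3), ~q4):
                × closes — contains both q4 and ~q4.
              branch 1.1.1.2 (add ~(~q1 | q3), q4):
                ~(~q1 | q3): α-rule — add ~~q1, ~q3.
                (~q1 | q3): β-rule — branch into ~q1  //  q3.
                  branch 1.1.1.2.1 (add ~q1):
                    × closes — contains both q1 and ~q1.
                  branch 1.1.1.2.2 (add q3):
                    × closes — contains both q3 and ~q3.
          branch 1.1.2 (add ~(~q1 | q3), ~q4):
            ~(~q1 | q3): α-rule — add ~~q1, ~q3.
            ~((~q1 | q3) <-> q4): β-rule — branch into (~q1 | q3), ~q4  //  ~(~q1 | q3), q4.
              branch 1.1.2.1 (add (~q1 | q3), ~q4):
                (~q1 | q3): β-rule — branch into ~q1  //  q3.
                  branch 1.1.2.1.1 (add ~q1):
                    × closes — contains both q1 and ~q1.
                  branch 1.1.2.1.2 (add q3):
                    × closes — contains both q3 and ~q3.
              branch 1.1.2.2 (add ~(~q1 | q3), q4):
                × closes — contains both q4 and ~q4.
      branch 1.2 (add (~q5 -> ~q2)):
        ((~q1 | q3) <-> q4): β-rule — branch into (~q1 | q3), q4  //  ~(~q1 | q3), ~q4.
          branch 1.2.1 (add (~q1 | q3), q4):
            ~((~q1 | q3) <-> q4): β-rule — branch into (~q1 | q3), ~q4  //  ~(~q1 | q3), q4.
              branch 1.2.1.1 (add (~q1 | q3), ~q4):
                × closes — contains both q4 and ~q4.
              branch 1.2.1.2 (add ~(~q1 | q3), q4):
                ~(~q1 | q3): α-rule — add ~~q1, ~q3.
                (~q5 -> ~q2): β-rule — branch into ~~q5  //  ~q2.
                  branch 1.2.1.2.1 (add ~~q5):
                    × closes — contains both q5 and ~q5.
                  branch 1.2.1.2.2 (add ~q2):
                    × closes — contains both q2 and ~q2.
          branch 1.2.2 (add ~(~q1 | q3), ~q4):
            ~(~q1 | q3): α-rule — add ~~q1, ~q3.
            ~((~q1 | q3) <-> q4): β-rule — branch into (~q1 | q3), ~q4  //  ~(~q1 | q3), q4.
              branch 1.2.2.1 (add (~q1 | q3), ~q4):
                (~q5 -> ~q2): β-rule — branch into ~~q5  //  ~q2.
                  branch 1.2.2.1.1 (add ~~q5):
                    × closes — contains both q5 and ~q5.
                  branch 1.2.2.1.2 (add ~q2):
                    × closes — contains both q2 and ~q2.
              branch 1.2.2.2 (add ~(~q1 | q3), q4):
                × closes — contains both q4 and ~q4.
  branch 2 (add ~~~q2):
    ~~~q2: drop double negation, giving ~q2.
    × closes — contains both q2 and ~q2.
All 13 branches close.
Every branch closed; the formula is unsatisfiable.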